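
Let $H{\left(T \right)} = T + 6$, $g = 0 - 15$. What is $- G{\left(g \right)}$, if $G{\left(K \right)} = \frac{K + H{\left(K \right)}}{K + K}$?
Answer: $- \frac{4}{5} \approx -0.8$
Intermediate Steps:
$g = -15$ ($g = 0 - 15 = -15$)
$H{\left(T \right)} = 6 + T$
$G{\left(K \right)} = \frac{6 + 2 K}{2 K}$ ($G{\left(K \right)} = \frac{K + \left(6 + K\right)}{K + K} = \frac{6 + 2 K}{2 K}$)
$- G{\left(g \right)} = - \frac{3 - 15}{-15} = - \frac{\left(-1\right) \left(-12\right)}{15} = \left(-1\right) \frac{4}{5} = - \frac{4}{5}$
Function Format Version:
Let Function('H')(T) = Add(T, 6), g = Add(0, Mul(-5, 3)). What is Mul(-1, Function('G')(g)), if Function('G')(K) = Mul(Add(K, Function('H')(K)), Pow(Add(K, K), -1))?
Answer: Rational(-4, 5) ≈ -0.80000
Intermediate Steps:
g = -15 (g = Add(0, -15) = -15)
Function('H')(T) = Add(6, T)
Function('G')(K) = Mul(Rational(1, 2), Pow(K, -1), Add(6, Mul(2, K))) (Function('G')(K) = Mul(Add(K, Add(6, K)), Pow(Add(K, K), -1)) = Mul(Add(6, Mul(2, K)), Pow(Mul(2, K), -1)) = Mul(Add(6, Mul(2, K)), Mul(Rational(1, 2), Pow(K, -1))) = Mul(Rational(1, 2), Pow(K, -1), Add(6, Mul(2, K))))
Mul(-1, Function('G')(g)) = Mul(-1, Mul(Pow(-15, -1), Add(3, -15))) = Mul(-1, Mul(Rational(-1, 15), -12)) = Mul(-1, Rational(4, 5)) = Rational(-4, 5)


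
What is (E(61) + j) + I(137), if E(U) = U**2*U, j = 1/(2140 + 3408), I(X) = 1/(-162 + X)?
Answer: 31482259177/138700 ≈ 2.2698e+5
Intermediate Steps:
j = 1/5548 ≈ 0.00018025
E(U) = U**3
(E(61) + j) + I(137) = (61**3 + 1/5548) + 1/(-162 + 137) = (226981 + 1/5548) + 1/(-25) = 1259290589/5548 - 1/25 = 31482259177/138700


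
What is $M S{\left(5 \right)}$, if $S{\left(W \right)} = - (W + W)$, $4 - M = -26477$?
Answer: $-264810$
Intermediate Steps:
$M = 26481$ ($M = 4 - -26477 = 4 + 26477 = 26481$)
$S{\left(W \right)} = - 2 W$
$M S{\left(5 \right)} = 26481 \left(\left(-2\right) 5\right) = 26481 \left(-10\right) = -264810$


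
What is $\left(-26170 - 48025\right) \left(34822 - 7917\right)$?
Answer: $-1996216475$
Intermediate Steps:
$\left(-26170 - 48025\right) \left(34822 - 7917\right) = \left(-74195\right) 26905 = -1996216475$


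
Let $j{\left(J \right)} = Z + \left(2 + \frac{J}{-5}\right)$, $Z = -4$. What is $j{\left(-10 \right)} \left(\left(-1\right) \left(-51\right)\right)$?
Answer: $0$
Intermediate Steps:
$j{\left(J \right)} = -2 - \frac{J}{5}$ ($j{\left(J \right)} = -4 + \left(2 + \frac{J}{-5}\right) = -4 + \left(2 + J \left(- \frac{1}{5}\right)\right) = -4 - \left(-2 + \frac{J}{5}\right) = -2 - \frac{J}{5}$)
$j{\left(-10 \right)} \left(\left(-1\right) \left(-51\right)\right) = \left(-2 - -2\right) \left(\left(-1\right) \left(-51\right)\right) = \left(-2 + 2\right) 51 = 0 \cdot 51 = 0$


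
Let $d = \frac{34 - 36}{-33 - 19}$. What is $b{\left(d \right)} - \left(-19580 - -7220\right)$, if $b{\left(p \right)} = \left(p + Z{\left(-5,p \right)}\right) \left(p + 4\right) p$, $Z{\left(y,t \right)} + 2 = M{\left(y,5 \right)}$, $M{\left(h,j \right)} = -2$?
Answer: $\frac{217228545}{17576} \approx 12359.0$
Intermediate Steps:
$Z{\left(y,t \right)} = -4$ ($Z{\left(y,t \right)} = -2 - 2 = -4$)
$d = \frac{1}{26}$ ($d = - \frac{2}{-52} = \left(-2\right) \left(- \frac{1}{52}\right) = \frac{1}{26} \approx 0.038462$)
$b{\left(p \right)} = p \left(-4 + p\right) \left(4 + p\right)$ ($b{\left(p \right)} = \left(p - 4\right) \left(p + 4\right) p = \left(-4 + p\right) \left(4 + p\right) p = p \left(-4 + p\right) \left(4 + p\right)$)
$b{\left(d \right)} - \left(-19580 - -7220\right) = \frac{-16 + \left(\frac{1}{26}\right)^{2}}{26} - \left(-19580 - -7220\right) = \frac{-16 + \frac{1}{676}}{26} - \left(-19580 + 7220\right) = \frac{1}{26} \left(- \frac{10815}{676}\right) - -12360 = - \frac{10815}{17576} + 12360 = \frac{217228545}{17576}$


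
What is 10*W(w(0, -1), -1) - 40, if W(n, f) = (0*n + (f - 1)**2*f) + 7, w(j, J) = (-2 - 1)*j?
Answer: -10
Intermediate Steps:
w(j, J) = -3*j
W(n, f) = 7 + f*(-1 + f)**2 (W(n, f) = (0 + (-1 + f)**2*f) + 7 = (0 + f*(-1 + f)**2) + 7 = f*(-1 + f)**2 + 7 = 7 + f*(-1 + f)**2)
10*W(w(0, -1), -1) - 40 = 10*(7 - (-1 - 1)**2) - 40 = 10*(7 - 1*(-2)**2) - 40 = 10*(7 - 1*4) - 40 = 10*(7 - 4) - 40 = 10*3 - 40 = 30 - 40 = -10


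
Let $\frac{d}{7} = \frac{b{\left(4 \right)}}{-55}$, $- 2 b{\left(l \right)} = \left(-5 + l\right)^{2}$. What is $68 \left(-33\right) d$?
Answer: $- \frac{714}{5} \approx -142.8$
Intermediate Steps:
$b{\left(l \right)} = - \frac{\left(-5 + l\right)^{2}}{2}$
$d = \frac{7}{110}$ ($d = 7 \frac{\left(- \frac{1}{2}\right) \left(-5 + 4\right)^{2}}{-55} = 7 - \frac{\left(-1\right)^{2}}{2} \left(- \frac{1}{55}\right) = 7 \left(- \frac{1}{2}\right) 1 \left(- \frac{1}{55}\right) = 7 \left(\left(- \frac{1}{2}\right) \left(- \frac{1}{55}\right)\right) = 7 \cdot \frac{1}{110} = \frac{7}{110} \approx 0.063636$)
$68 \left(-33\right) d = 68 \left(-33\right) \frac{7}{110} = \left(-2244\right) \frac{7}{110} = - \frac{714}{5}$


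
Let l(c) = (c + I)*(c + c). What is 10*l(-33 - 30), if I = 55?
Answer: 10080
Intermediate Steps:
l(c) = 2*c*(55 + c) (l(c) = (c + 55)*(c + c) = (55 + c)*(2*c) = 2*c*(55 + c))
10*l(-33 - 30) = 10*(2*(-33 - 30)*(55 + (-33 - 30))) = 10*(2*(-63)*(55 - 63)) = 10*(2*(-63)*(-8)) = 10*1008 = 10080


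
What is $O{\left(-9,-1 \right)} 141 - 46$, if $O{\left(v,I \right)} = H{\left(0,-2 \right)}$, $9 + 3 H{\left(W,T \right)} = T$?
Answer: $-563$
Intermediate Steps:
$H{\left(W,T \right)} = -3 + \frac{T}{3}$
$O{\left(v,I \right)} = - \frac{11}{3}$ ($O{\left(v,I \right)} = -3 + \frac{1}{3} \left(-2\right) = -3 - \frac{2}{3} = - \frac{11}{3}$)
$O{\left(-9,-1 \right)} 141 - 46 = \left(- \frac{11}{3}\right) 141 - 46 = -517 - 46 = -563$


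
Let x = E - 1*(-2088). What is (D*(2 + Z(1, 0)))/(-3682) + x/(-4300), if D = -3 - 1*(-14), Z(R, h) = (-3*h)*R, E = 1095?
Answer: -5907203/7916300 ≈ -0.74621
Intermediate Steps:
Z(R, h) = -3*R*h
x = 3183 (x = 1095 - 1*(-2088) = 1095 + 2088 = 3183)
D = 11 (D = -3 + 14 = 11)
(D*(2 + Z(1, 0)))/(-3682) + x/(-4300) = (11*(2 - 3*1*0))/(-3682) + 3183/(-4300) = (11*(2 + 0))*(-1/3682) + 3183*(-1/4300) = (11*2)*(-1/3682) - 3183/4300 = 22*(-1/3682) - 3183/4300 = -11/1841 - 3183/4300 = -5907203/7916300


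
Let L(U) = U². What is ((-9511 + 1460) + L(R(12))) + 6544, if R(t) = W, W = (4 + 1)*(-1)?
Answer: -1482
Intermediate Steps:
W = -5 (W = 5*(-1) = -5)
R(t) = -5
((-9511 + 1460) + L(R(12))) + 6544 = ((-9511 + 1460) + (-5)²) + 6544 = (-8051 + 25) + 6544 = -8026 + 6544 = -1482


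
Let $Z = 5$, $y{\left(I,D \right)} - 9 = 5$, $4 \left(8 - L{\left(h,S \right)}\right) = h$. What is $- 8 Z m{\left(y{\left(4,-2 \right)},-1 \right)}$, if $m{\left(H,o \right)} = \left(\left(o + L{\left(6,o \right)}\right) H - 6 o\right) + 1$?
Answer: $-3360$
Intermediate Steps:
$L{\left(h,S \right)} = 8 - \frac{h}{4}$
$y{\left(I,D \right)} = 14$ ($y{\left(I,D \right)} = 9 + 5 = 14$)
$m{\left(H,o \right)} = 1 - 6 o + H \left(\frac{13}{2} + o\right)$ ($m{\left(H,o \right)} = \left(\left(o + \left(8 - \frac{3}{2}\right)\right) H - 6 o\right) + 1 = \left(\left(o + \frac{13}{2}\right) H - 6 o\right) + 1 = \left(\left(\frac{13}{2} + o\right) H - 6 o\right) + 1 = \left(H \left(\frac{13}{2} + o\right) - 6 o\right) + 1 = \left(- 6 o + H \left(\frac{13}{2} + o\right)\right) + 1 = 1 - 6 o + H \left(\frac{13}{2} + o\right)$)
$- 8 Z m{\left(y{\left(4,-2 \right)},-1 \right)} = \left(-8\right) 5 \left(1 - -6 + \frac{13}{2} \cdot 14 + 14 \left(-1\right)\right) = - 40 \left(1 + 6 + 91 - 14\right) = \left(-40\right) 84 = -3360$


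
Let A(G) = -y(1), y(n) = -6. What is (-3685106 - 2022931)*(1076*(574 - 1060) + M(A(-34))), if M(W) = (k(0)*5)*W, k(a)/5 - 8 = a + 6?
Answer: 2972951158932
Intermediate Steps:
A(G) = 6 (A(G) = -1*(-6) = 6)
k(a) = 70 + 5*a (k(a) = 40 + 5*(a + 6) = 40 + 5*(6 + a) = 40 + (30 + 5*a) = 70 + 5*a)
M(W) = 350*W (M(W) = ((70 + 5*0)*5)*W = ((70 + 0)*5)*W = (70*5)*W = 350*W)
(-3685106 - 2022931)*(1076*(574 - 1060) + M(A(-34))) = (-3685106 - 2022931)*(1076*(574 - 1060) + 350*6) = -5708037*(1076*(-486) + 2100) = -5708037*(-522936 + 2100) = -5708037*(-520836) = 2972951158932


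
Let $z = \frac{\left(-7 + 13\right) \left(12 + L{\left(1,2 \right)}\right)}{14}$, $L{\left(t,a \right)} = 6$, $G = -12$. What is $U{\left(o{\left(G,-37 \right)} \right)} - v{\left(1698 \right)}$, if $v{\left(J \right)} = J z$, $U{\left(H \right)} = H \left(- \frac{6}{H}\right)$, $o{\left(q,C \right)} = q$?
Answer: $- \frac{91734}{7} \approx -13105.0$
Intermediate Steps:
$U{\left(H \right)} = -6$
$z = \frac{54}{7}$ ($z = \frac{\left(-7 + 13\right) \left(12 + 6\right)}{14} = 6 \cdot 18 \cdot \frac{1}{14} = 108 \cdot \frac{1}{14} = \frac{54}{7} \approx 7.7143$)
$v{\left(J \right)} = \frac{54 J}{7}$ ($v{\left(J \right)} = J \frac{54}{7} = \frac{54 J}{7}$)
$U{\left(o{\left(G,-37 \right)} \right)} - v{\left(1698 \right)} = -6 - \frac{54}{7} \cdot 1698 = -6 - \frac{91692}{7} = - \frac{91734}{7}$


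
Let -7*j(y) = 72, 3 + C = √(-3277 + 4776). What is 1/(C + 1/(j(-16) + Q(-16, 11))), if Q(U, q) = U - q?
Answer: 206190/101489279 + 68121*√1499/101489279 ≈ 0.028019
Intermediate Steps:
C = -3 + √1499 (C = -3 + √(-3277 + 4776) = -3 + √1499 ≈ 35.717)
j(y) = -72/7 (j(y) = -⅐*72 = -72/7)
1/(C + 1/(j(-16) + Q(-16, 11))) = 1/((-3 + √1499) + 1/(-72/7 + (-16 - 1*11))) = 1/((-3 + √1499) + 1/(-72/7 + (-16 - 11))) = 1/((-3 + √1499) + 1/(-72/7 - 27)) = 1/((-3 + √1499) + 1/(-261/7)) = 1/((-3 + √1499) - 7/261) = 1/(-790/261 + √1499)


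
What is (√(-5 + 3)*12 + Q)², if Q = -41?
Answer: 1393 - 984*I*√2 ≈ 1393.0 - 1391.6*I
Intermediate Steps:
(√(-5 + 3)*12 + Q)² = (√(-5 + 3)*12 - 41)² = (√(-2)*12 - 41)² = ((I*√2)*12 - 41)² = (12*I*√2 - 41)² = (-41 + 12*I*√2)²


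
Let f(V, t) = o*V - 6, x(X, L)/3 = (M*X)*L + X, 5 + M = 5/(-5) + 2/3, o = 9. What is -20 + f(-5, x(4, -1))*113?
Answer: -5783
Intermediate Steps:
M = -16/3 (M = -5 + (5/(-5) + 2/3) = -5 + (5*(-1/5) + 2*(1/3)) = -5 + (-1 + 2/3) = -5 - 1/3 = -16/3 ≈ -5.3333)
x(X, L) = 3*X - 16*L*X (x(X, L) = 3*((-16*X/3)*L + X) = 3*(-16*L*X/3 + X) = 3*(X - 16*L*X/3) = 3*X - 16*L*X)
f(V, t) = -6 + 9*V (f(V, t) = 9*V - 6 = -6 + 9*V)
-20 + f(-5, x(4, -1))*113 = -20 + (-6 + 9*(-5))*113 = -20 + (-6 - 45)*113 = -20 - 51*113 = -20 - 5763 = -5783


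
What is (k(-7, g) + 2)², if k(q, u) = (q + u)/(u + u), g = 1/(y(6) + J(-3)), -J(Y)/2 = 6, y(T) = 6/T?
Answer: 1681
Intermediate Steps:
J(Y) = -12 (J(Y) = -2*6 = -12)
g = -1/11 (g = 1/(6/6 - 12) = 1/(6*(⅙) - 12) = 1/(1 - 12) = 1/(-11) = -1/11 ≈ -0.090909)
k(q, u) = (q + u)/(2*u) (k(q, u) = (q + u)/((2*u)) = (q + u)*(1/(2*u)) = (q + u)/(2*u))
(k(-7, g) + 2)² = ((-7 - 1/11)/(2*(-1/11)) + 2)² = ((½)*(-11)*(-78/11) + 2)² = (39 + 2)² = 41² = 1681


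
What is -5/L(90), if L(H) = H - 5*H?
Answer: 1/72 ≈ 0.013889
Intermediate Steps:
L(H) = -4*H
-5/L(90) = -5/((-4*90)) = -5/(-360) = -5*(-1/360) = 1/72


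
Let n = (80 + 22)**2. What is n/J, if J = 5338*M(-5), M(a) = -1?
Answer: -306/157 ≈ -1.9490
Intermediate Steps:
n = 10404 (n = 102**2 = 10404)
J = -5338 (J = 5338*(-1) = -5338)
n/J = 10404/(-5338) = 10404*(-1/5338) = -306/157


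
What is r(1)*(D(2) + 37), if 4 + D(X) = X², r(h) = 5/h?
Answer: 185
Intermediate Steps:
D(X) = -4 + X²
r(1)*(D(2) + 37) = (5/1)*((-4 + 2²) + 37) = (5*1)*((-4 + 4) + 37) = 5*(0 + 37) = 5*37 = 185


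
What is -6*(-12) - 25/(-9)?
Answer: 673/9 ≈ 74.778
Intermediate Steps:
-6*(-12) - 25/(-9) = 72 - 25*(-⅑) = 72 + 25/9 = 673/9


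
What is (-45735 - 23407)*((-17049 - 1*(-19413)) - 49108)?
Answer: 3231973648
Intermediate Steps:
(-45735 - 23407)*((-17049 - 1*(-19413)) - 49108) = -69142*((-17049 + 19413) - 49108) = -69142*(2364 - 49108) = -69142*(-46744) = 3231973648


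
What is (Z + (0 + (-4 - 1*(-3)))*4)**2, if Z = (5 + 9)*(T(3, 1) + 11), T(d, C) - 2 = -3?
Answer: 18496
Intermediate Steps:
T(d, C) = -1 (T(d, C) = 2 - 3 = -1)
Z = 140 (Z = (5 + 9)*(-1 + 11) = 14*10 = 140)
(Z + (0 + (-4 - 1*(-3)))*4)**2 = (140 + (0 + (-4 - 1*(-3)))*4)**2 = (140 + (0 + (-4 + 3))*4)**2 = (140 + (0 - 1)*4)**2 = (140 - 1*4)**2 = (140 - 4)**2 = 136**2 = 18496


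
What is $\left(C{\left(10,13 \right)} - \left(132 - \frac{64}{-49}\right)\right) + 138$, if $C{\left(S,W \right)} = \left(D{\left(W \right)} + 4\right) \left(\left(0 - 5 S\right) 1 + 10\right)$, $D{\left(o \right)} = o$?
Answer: $- \frac{33090}{49} \approx -675.31$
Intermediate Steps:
$C{\left(S,W \right)} = \left(4 + W\right) \left(10 - 5 S\right)$ ($C{\left(S,W \right)} = \left(W + 4\right) \left(\left(0 - 5 S\right) 1 + 10\right) = \left(4 + W\right) \left(- 5 S 1 + 10\right) = \left(4 + W\right) \left(- 5 S + 10\right) = \left(4 + W\right) \left(10 - 5 S\right)$)
$\left(C{\left(10,13 \right)} - \left(132 - \frac{64}{-49}\right)\right) + 138 = \left(\left(40 - 200 + 10 \cdot 13 - 50 \cdot 13\right) - \left(132 - \frac{64}{-49}\right)\right) + 138 = \left(\left(40 - 200 + 130 - 650\right) - \left(132 - - \frac{64}{49}\right)\right) + 138 = \left(-680 - \frac{6532}{49}\right) + 138 = - \frac{39852}{49} + 138 = - \frac{33090}{49}$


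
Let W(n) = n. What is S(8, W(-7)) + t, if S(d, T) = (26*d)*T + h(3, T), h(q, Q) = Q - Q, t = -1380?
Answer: -2836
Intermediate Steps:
h(q, Q) = 0
S(d, T) = 26*T*d (S(d, T) = (26*d)*T + 0 = 26*T*d + 0 = 26*T*d)
S(8, W(-7)) + t = 26*(-7)*8 - 1380 = -1456 - 1380 = -2836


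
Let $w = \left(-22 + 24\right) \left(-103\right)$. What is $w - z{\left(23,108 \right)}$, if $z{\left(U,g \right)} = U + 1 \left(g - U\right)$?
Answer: $-314$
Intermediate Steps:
$z{\left(U,g \right)} = g$ ($z{\left(U,g \right)} = U - \left(U - g\right) = g$)
$w = -206$ ($w = 2 \left(-103\right) = -206$)
$w - z{\left(23,108 \right)} = -206 - 108 = -314$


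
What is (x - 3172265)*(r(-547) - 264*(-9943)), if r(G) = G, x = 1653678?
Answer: -3985387315735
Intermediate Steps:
(x - 3172265)*(r(-547) - 264*(-9943)) = (1653678 - 3172265)*(-547 - 264*(-9943)) = -1518587*(-547 + 2624952) = -1518587*2624405 = -3985387315735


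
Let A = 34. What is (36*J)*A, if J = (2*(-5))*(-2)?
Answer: 24480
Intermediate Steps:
J = 20 (J = -10*(-2) = 20)
(36*J)*A = (36*20)*34 = 720*34 = 24480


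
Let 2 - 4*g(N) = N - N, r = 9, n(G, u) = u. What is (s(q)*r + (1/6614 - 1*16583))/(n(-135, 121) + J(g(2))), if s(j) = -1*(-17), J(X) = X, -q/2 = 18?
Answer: -36222673/267867 ≈ -135.23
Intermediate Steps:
q = -36 (q = -2*18 = -36)
g(N) = ½ (g(N) = ½ - (N - N)/4 = ½ - ¼*0 = ½ + 0 = ½)
s(j) = 17
(s(q)*r + (1/6614 - 1*16583))/(n(-135, 121) + J(g(2))) = (17*9 + (1/6614 - 1*16583))/(121 + ½) = (153 + (1/6614 - 16583))/(243/2) = (153 - 109679961/6614)*(2/243) = -108668019/6614*2/243 = -36222673/267867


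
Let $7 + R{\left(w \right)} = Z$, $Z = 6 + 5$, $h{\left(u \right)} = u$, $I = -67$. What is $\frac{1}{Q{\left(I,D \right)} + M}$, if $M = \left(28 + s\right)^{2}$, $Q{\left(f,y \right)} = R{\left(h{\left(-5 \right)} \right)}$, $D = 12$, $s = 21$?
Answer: $\frac{1}{2405} \approx 0.0004158$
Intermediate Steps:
$Z = 11$
$R{\left(w \right)} = 4$ ($R{\left(w \right)} = -7 + 11 = 4$)
$Q{\left(f,y \right)} = 4$
$M = 2401$ ($M = \left(28 + 21\right)^{2} = 49^{2} = 2401$)
$\frac{1}{Q{\left(I,D \right)} + M} = \frac{1}{4 + 2401} = \frac{1}{2405}$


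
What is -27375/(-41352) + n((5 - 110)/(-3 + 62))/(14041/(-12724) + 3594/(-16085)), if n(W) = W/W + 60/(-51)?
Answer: 50592105707705/63638690683448 ≈ 0.79499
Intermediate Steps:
n(W) = -3/17 (n(W) = 1 + 60*(-1/51) = 1 - 20/17 = -3/17)
-27375/(-41352) + n((5 - 110)/(-3 + 62))/(14041/(-12724) + 3594/(-16085)) = -27375/(-41352) - 3/(17*(14041/(-12724) + 3594/(-16085))) = -27375*(-1/41352) - 3/(17*(14041*(-1/12724) + 3594*(-1/16085))) = 9125/13784 - 3/(17*(-14041/12724 - 3594/16085)) = 9125/13784 - 3/(17*(-271579541/204665540)) = 9125/13784 - 3/17*(-204665540/271579541) = 9125/13784 + 613996620/4616852197 = 50592105707705/63638690683448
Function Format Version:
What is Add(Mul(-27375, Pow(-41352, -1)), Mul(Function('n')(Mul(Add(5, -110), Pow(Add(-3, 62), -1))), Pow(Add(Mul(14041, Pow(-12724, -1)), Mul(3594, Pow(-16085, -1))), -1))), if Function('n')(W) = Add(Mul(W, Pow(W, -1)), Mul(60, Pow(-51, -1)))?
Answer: Rational(50592105707705, 63638690683448) ≈ 0.79499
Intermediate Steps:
Function('n')(W) = Rational(-3, 17) (Function('n')(W) = Add(1, Mul(60, Rational(-1, 51))) = Add(1, Rational(-20, 17)) = Rational(-3, 17))
Add(Mul(-27375, Pow(-41352, -1)), Mul(Function('n')(Mul(Add(5, -110), Pow(Add(-3, 62), -1))), Pow(Add(Mul(14041, Pow(-12724, -1)), Mul(3594, Pow(-16085, -1))), -1))) = Add(Mul(-27375, Pow(-41352, -1)), Mul(Rational(-3, 17), Pow(Add(Mul(14041, Pow(-12724, -1)), Mul(3594, Pow(-16085, -1))), -1))) = Add(Mul(-27375, Rational(-1, 41352)), Mul(Rational(-3, 17), Pow(Add(Mul(14041, Rational(-1, 12724)), Mul(3594, Rational(-1, 16085))), -1))) = Add(Rational(9125, 13784), Mul(Rational(-3, 17), Pow(Add(Rational(-14041, 12724), Rational(-3594, 16085)), -1))) = Add(Rational(9125, 13784), Mul(Rational(-3, 17), Pow(Rational(-271579541, 204665540), -1))) = Add(Rational(9125, 13784), Mul(Rational(-3, 17), Rational(-204665540, 271579541))) = Add(Rational(9125, 13784), Rational(613996620, 4616852197)) = Rational(50592105707705, 63638690683448)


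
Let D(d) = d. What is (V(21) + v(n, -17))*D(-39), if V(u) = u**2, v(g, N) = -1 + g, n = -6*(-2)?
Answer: -17628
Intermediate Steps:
n = 12
(V(21) + v(n, -17))*D(-39) = (21**2 + (-1 + 12))*(-39) = (441 + 11)*(-39) = 452*(-39) = -17628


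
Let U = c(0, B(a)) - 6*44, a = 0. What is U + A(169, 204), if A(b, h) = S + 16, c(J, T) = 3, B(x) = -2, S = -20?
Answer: -265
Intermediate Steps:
U = -261 (U = 3 - 6*44 = 3 - 264 = -261)
A(b, h) = -4 (A(b, h) = -20 + 16 = -4)
U + A(169, 204) = -261 - 4 = -265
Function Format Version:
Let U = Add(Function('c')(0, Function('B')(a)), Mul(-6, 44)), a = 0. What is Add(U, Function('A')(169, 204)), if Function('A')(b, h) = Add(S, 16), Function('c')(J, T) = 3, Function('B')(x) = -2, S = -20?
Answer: -265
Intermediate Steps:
U = -261 (U = Add(3, Mul(-6, 44)) = Add(3, -264) = -261)
Function('A')(b, h) = -4 (Function('A')(b, h) = Add(-20, 16) = -4)
Add(U, Function('A')(169, 204)) = Add(-261, -4) = -265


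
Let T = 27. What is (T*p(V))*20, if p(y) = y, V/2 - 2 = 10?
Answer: 12960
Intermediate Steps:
V = 24 (V = 4 + 2*10 = 4 + 20 = 24)
(T*p(V))*20 = (27*24)*20 = 648*20 = 12960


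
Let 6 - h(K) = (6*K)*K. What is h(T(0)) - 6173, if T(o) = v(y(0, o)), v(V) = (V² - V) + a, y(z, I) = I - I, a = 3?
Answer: -6221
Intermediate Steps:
y(z, I) = 0
v(V) = 3 + V² - V (v(V) = (V² - V) + 3 = 3 + V² - V)
T(o) = 3 (T(o) = 3 + 0² - 1*0 = 3 + 0 + 0 = 3)
h(K) = 6 - 6*K² (h(K) = 6 - 6*K*K = 6 - 6*K²)
h(T(0)) - 6173 = (6 - 6*3²) - 6173 = (6 - 6*9) - 6173 = (6 - 54) - 6173 = -48 - 6173 = -6221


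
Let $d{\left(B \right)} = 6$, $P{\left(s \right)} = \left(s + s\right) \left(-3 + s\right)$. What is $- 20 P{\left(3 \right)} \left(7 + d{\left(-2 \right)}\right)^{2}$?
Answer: $0$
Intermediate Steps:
$P{\left(s \right)} = 2 s \left(-3 + s\right)$
$- 20 P{\left(3 \right)} \left(7 + d{\left(-2 \right)}\right)^{2} = - 20 \cdot 2 \cdot 3 \left(-3 + 3\right) \left(7 + 6\right)^{2} = - 20 \cdot 2 \cdot 3 \cdot 0 \cdot 13^{2} = \left(-20\right) 0 \cdot 169 = 0 \cdot 169 = 0$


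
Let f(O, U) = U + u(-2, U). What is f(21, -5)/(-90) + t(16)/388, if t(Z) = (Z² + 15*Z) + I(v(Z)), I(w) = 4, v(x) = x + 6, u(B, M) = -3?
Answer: 6013/4365 ≈ 1.3775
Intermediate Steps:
v(x) = 6 + x
f(O, U) = -3 + U (f(O, U) = U - 3 = -3 + U)
t(Z) = 4 + Z² + 15*Z (t(Z) = (Z² + 15*Z) + 4 = 4 + Z² + 15*Z)
f(21, -5)/(-90) + t(16)/388 = (-3 - 5)/(-90) + (4 + 16² + 15*16)/388 = -8*(-1/90) + (4 + 256 + 240)*(1/388) = 4/45 + 500*(1/388) = 4/45 + 125/97 = 6013/4365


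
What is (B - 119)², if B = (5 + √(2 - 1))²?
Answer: 6889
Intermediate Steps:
B = 36 (B = (5 + √1)² = (5 + 1)² = 6² = 36)
(B - 119)² = (36 - 119)² = (-83)² = 6889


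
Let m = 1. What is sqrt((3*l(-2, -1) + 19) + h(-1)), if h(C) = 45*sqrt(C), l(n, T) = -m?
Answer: sqrt(16 + 45*I) ≈ 5.6462 + 3.985*I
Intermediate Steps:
l(n, T) = -1 (l(n, T) = -1*1 = -1)
sqrt((3*l(-2, -1) + 19) + h(-1)) = sqrt((3*(-1) + 19) + 45*sqrt(-1)) = sqrt((-3 + 19) + 45*I) = sqrt(16 + 45*I)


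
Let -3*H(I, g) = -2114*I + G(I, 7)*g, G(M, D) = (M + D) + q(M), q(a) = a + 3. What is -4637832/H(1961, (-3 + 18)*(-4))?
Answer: -6956748/2190737 ≈ -3.1755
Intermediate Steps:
q(a) = 3 + a
G(M, D) = 3 + D + 2*M (G(M, D) = (M + D) + (3 + M) = (D + M) + (3 + M) = 3 + D + 2*M)
H(I, g) = 2114*I/3 - g*(10 + 2*I)/3 (H(I, g) = -(-2114*I + (3 + 7 + 2*I)*g)/3 = -(-2114*I + (10 + 2*I)*g)/3 = -(-2114*I + g*(10 + 2*I))/3 = 2114*I/3 - g*(10 + 2*I)/3)
-4637832/H(1961, (-3 + 18)*(-4)) = -4637832/((2114/3)*1961 - 2*(-3 + 18)*(-4)*(5 + 1961)/3) = -4637832/(4145554/3 - 2/3*15*(-4)*1966) = -4637832/(4145554/3 - 2/3*(-60)*1966) = -4637832/(4145554/3 + 78640) = -4637832/4381474/3 = -4637832*3/4381474 = -6956748/2190737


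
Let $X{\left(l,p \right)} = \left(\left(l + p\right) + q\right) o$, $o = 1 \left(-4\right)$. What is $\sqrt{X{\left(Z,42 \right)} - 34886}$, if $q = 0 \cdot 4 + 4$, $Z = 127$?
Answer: $i \sqrt{35578} \approx 188.62 i$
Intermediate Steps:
$q = 4$ ($q = 0 + 4 = 4$)
$o = -4$
$X{\left(l,p \right)} = -16 - 4 l - 4 p$ ($X{\left(l,p \right)} = \left(\left(l + p\right) + 4\right) \left(-4\right) = \left(4 + l + p\right) \left(-4\right) = -16 - 4 l - 4 p$)
$\sqrt{X{\left(Z,42 \right)} - 34886} = \sqrt{\left(-16 - 508 - 168\right) - 34886} = \sqrt{-692 - 34886} = \sqrt{-35578} = i \sqrt{35578}$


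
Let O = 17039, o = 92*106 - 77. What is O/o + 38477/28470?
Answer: 57157687/18363150 ≈ 3.1126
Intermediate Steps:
o = 9675 (o = 9752 - 77 = 9675)
O/o + 38477/28470 = 17039/9675 + 38477/28470 = 57157687/18363150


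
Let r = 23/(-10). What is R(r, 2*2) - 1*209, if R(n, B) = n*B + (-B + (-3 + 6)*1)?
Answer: -1096/5 ≈ -219.20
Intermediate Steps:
r = -23/10 (r = 23*(-⅒) = -23/10 ≈ -2.3000)
R(n, B) = 3 - B + B*n (R(n, B) = B*n + (-B + 3*1) = B*n + (-B + 3) = B*n + (3 - B) = 3 - B + B*n)
R(r, 2*2) - 1*209 = (3 - 2*2 + (2*2)*(-23/10)) - 1*209 = (3 - 1*4 + 4*(-23/10)) - 209 = (3 - 4 - 46/5) - 209 = -51/5 - 209 = -1096/5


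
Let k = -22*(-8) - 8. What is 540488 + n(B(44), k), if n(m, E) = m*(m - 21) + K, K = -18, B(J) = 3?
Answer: 540416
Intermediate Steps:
k = 168 (k = 176 - 8 = 168)
n(m, E) = -18 + m*(-21 + m) (n(m, E) = m*(m - 21) - 18 = m*(-21 + m) - 18 = -18 + m*(-21 + m))
540488 + n(B(44), k) = 540488 + (-18 + 3² - 21*3) = 540488 + (-18 + 9 - 63) = 540488 - 72 = 540416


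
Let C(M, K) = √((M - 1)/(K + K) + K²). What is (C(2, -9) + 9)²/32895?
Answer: (54 + √2914)²/1184220 ≈ 0.0098462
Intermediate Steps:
C(M, K) = √(K² + (-1 + M)/(2*K)) (C(M, K) = √((-1 + M)/((2*K)) + K²) = √((-1 + M)*(1/(2*K)) + K²) = √((-1 + M)/(2*K) + K²) = √(K² + (-1 + M)/(2*K)))
(C(2, -9) + 9)²/32895 = (√2*√((-1 + 2 + 2*(-9)³)/(-9))/2 + 9)²/32895 = (√2*√(-(-1 + 2 + 2*(-729))/9)/2 + 9)²*(1/32895) = (√2*√(-(-1 + 2 - 1458)/9)/2 + 9)²*(1/32895) = (√2*√(-⅑*(-1457))/2 + 9)²*(1/32895) = (√2*√(1457/9)/2 + 9)²*(1/32895) = (√2*(√1457/3)/2 + 9)²*(1/32895) = (√2914/6 + 9)²*(1/32895) = (9 + √2914/6)²*(1/32895) = (9 + √2914/6)²/32895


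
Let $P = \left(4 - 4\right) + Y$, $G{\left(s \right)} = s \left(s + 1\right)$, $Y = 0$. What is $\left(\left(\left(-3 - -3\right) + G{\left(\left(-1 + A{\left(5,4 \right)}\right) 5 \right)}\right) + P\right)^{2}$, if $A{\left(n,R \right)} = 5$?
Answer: $176400$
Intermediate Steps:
$G{\left(s \right)} = s \left(1 + s\right)$
$P = 0$ ($P = \left(4 - 4\right) + 0 = 0 + 0 = 0$)
$\left(\left(\left(-3 - -3\right) + G{\left(\left(-1 + A{\left(5,4 \right)}\right) 5 \right)}\right) + P\right)^{2} = \left(\left(\left(-3 - -3\right) + \left(-1 + 5\right) 5 \left(1 + \left(-1 + 5\right) 5\right)\right) + 0\right)^{2} = \left(\left(\left(-3 + 3\right) + 4 \cdot 5 \left(1 + 4 \cdot 5\right)\right) + 0\right)^{2} = \left(\left(0 + 20 \left(1 + 20\right)\right) + 0\right)^{2} = \left(\left(0 + 20 \cdot 21\right) + 0\right)^{2} = \left(\left(0 + 420\right) + 0\right)^{2} = \left(420 + 0\right)^{2} = 420^{2} = 176400$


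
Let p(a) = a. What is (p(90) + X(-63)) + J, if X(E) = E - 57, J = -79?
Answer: -109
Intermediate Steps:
X(E) = -57 + E
(p(90) + X(-63)) + J = (90 + (-57 - 63)) - 79 = (90 - 120) - 79 = -30 - 79 = -109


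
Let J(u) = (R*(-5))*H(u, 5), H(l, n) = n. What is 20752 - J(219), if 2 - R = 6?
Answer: 20652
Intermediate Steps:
R = -4 (R = 2 - 1*6 = 2 - 6 = -4)
J(u) = 100 (J(u) = -4*(-5)*5 = 20*5 = 100)
20752 - J(219) = 20752 - 1*100 = 20752 - 100 = 20652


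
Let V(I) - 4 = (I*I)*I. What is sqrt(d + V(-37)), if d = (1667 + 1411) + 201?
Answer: I*sqrt(47370) ≈ 217.65*I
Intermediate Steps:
V(I) = 4 + I**3 (V(I) = 4 + (I*I)*I = 4 + I**2*I = 4 + I**3)
d = 3279 (d = 3078 + 201 = 3279)
sqrt(d + V(-37)) = sqrt(3279 + (4 + (-37)**3)) = sqrt(3279 + (4 - 50653)) = sqrt(3279 - 50649) = sqrt(-47370) = I*sqrt(47370)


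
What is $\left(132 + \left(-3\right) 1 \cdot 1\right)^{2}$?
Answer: $16641$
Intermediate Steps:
$\left(132 + \left(-3\right) 1 \cdot 1\right)^{2} = \left(132 - 3\right)^{2} = 129^{2} = 16641$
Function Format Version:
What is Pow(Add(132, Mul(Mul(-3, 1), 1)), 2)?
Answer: 16641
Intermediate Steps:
Pow(Add(132, Mul(Mul(-3, 1), 1)), 2) = Pow(Add(132, Mul(-3, 1)), 2) = Pow(Add(132, -3), 2) = Pow(129, 2) = 16641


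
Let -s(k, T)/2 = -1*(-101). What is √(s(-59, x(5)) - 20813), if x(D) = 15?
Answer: 3*I*√2335 ≈ 144.97*I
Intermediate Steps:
s(k, T) = -202 (s(k, T) = -(-2)*(-101) = -2*101 = -202)
√(s(-59, x(5)) - 20813) = √(-202 - 20813) = √(-21015) = 3*I*√2335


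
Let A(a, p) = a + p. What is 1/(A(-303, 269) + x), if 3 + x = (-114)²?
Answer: 1/12959 ≈ 7.7166e-5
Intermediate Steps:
x = 12993 (x = -3 + (-114)² = -3 + 12996 = 12993)
1/(A(-303, 269) + x) = 1/((-303 + 269) + 12993) = 1/(-34 + 12993) = 1/12959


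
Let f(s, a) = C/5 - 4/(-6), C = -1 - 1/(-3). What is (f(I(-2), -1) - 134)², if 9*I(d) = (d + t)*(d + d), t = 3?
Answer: 4008004/225 ≈ 17813.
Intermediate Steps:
I(d) = 2*d*(3 + d)/9 (I(d) = ((d + 3)*(d + d))/9 = ((3 + d)*(2*d))/9 = (2*d*(3 + d))/9 = 2*d*(3 + d)/9)
C = -⅔ (C = -1 - (-1)/3 = -1 - 1*(-⅓) = -1 + ⅓ = -⅔ ≈ -0.66667)
f(s, a) = 8/15 (f(s, a) = -⅔/5 - 4/(-6) = -⅔*⅕ - 4*(-⅙) = -2/15 + ⅔ = 8/15)
(f(I(-2), -1) - 134)² = (8/15 - 134)² = (-2002/15)² = 4008004/225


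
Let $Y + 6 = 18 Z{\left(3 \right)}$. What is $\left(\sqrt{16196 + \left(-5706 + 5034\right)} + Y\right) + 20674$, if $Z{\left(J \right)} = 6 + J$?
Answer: $20830 + 2 \sqrt{3881} \approx 20955.0$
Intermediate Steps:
$Y = 156$ ($Y = -6 + 18 \left(6 + 3\right) = -6 + 18 \cdot 9 = -6 + 162 = 156$)
$\left(\sqrt{16196 + \left(-5706 + 5034\right)} + Y\right) + 20674 = \left(\sqrt{16196 + \left(-5706 + 5034\right)} + 156\right) + 20674 = \left(\sqrt{16196 - 672} + 156\right) + 20674 = \left(\sqrt{15524} + 156\right) + 20674 = \left(2 \sqrt{3881} + 156\right) + 20674 = \left(156 + 2 \sqrt{3881}\right) + 20674 = 20830 + 2 \sqrt{3881}$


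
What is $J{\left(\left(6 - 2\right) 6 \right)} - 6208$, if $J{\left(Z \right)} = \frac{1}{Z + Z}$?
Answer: $- \frac{297983}{48} \approx -6208.0$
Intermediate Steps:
$J{\left(Z \right)} = \frac{1}{2 Z}$
$J{\left(\left(6 - 2\right) 6 \right)} - 6208 = \frac{1}{2 \left(6 - 2\right) 6} - 6208 = \frac{1}{2 \cdot 4 \cdot 6} - 6208 = \frac{1}{2 \cdot 24} - 6208 = \frac{1}{2} \cdot \frac{1}{24} - 6208 = \frac{1}{48} - 6208 = - \frac{297983}{48}$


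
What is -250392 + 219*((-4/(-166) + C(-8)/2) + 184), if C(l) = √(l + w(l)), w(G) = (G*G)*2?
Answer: -17437530/83 + 219*√30 ≈ -2.0889e+5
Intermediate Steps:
w(G) = 2*G² (w(G) = G²*2 = 2*G²)
C(l) = √(l + 2*l²)
-250392 + 219*((-4/(-166) + C(-8)/2) + 184) = -250392 + 219*((-4/(-166) + √(-8*(1 + 2*(-8)))/2) + 184) = -250392 + 219*((-4*(-1/166) + √(-8*(1 - 16))*(½)) + 184) = -250392 + 219*((2/83 + √(-8*(-15))*(½)) + 184) = -250392 + 219*((2/83 + √120*(½)) + 184) = -250392 + 219*((2/83 + (2*√30)*(½)) + 184) = -250392 + 219*((2/83 + √30) + 184) = -250392 + 219*(15274/83 + √30) = -250392 + (3345006/83 + 219*√30) = -17437530/83 + 219*√30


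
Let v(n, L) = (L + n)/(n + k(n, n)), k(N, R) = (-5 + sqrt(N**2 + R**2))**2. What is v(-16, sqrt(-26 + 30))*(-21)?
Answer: 21882/31463 + 6720*sqrt(2)/31463 ≈ 0.99754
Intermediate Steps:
v(n, L) = (L + n)/(n + (-5 + sqrt(2)*sqrt(n**2))**2) (v(n, L) = (L + n)/(n + (-5 + sqrt(n**2 + n**2))**2) = (L + n)/(n + (-5 + sqrt(2*n**2))**2) = (L + n)/(n + (-5 + sqrt(2)*sqrt(n**2))**2))
v(-16, sqrt(-26 + 30))*(-21) = ((sqrt(-26 + 30) - 16)/(-16 + (-5 + sqrt(2)*sqrt((-16)**2))**2))*(-21) = ((sqrt(4) - 16)/(-16 + (-5 + sqrt(2)*sqrt(256))**2))*(-21) = ((2 - 16)/(-16 + (-5 + sqrt(2)*16)**2))*(-21) = (-14/(-16 + (-5 + 16*sqrt(2))**2))*(-21) = -14/(-16 + (-5 + 16*sqrt(2))**2)*(-21) = 294/(-16 + (-5 + 16*sqrt(2))**2)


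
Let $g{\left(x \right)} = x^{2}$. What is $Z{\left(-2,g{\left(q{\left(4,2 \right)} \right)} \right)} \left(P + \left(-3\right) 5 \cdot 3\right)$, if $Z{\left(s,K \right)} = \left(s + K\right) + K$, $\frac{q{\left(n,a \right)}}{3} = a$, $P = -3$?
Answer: $-3360$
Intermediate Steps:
$q{\left(n,a \right)} = 3 a$
$Z{\left(s,K \right)} = s + 2 K$ ($Z{\left(s,K \right)} = \left(K + s\right) + K = s + 2 K$)
$Z{\left(-2,g{\left(q{\left(4,2 \right)} \right)} \right)} \left(P + \left(-3\right) 5 \cdot 3\right) = \left(-2 + 2 \left(3 \cdot 2\right)^{2}\right) \left(-3 + \left(-3\right) 5 \cdot 3\right) = \left(-2 + 2 \cdot 6^{2}\right) \left(-3 - 45\right) = \left(-2 + 2 \cdot 36\right) \left(-3 - 45\right) = \left(-2 + 72\right) \left(-48\right) = 70 \left(-48\right) = -3360$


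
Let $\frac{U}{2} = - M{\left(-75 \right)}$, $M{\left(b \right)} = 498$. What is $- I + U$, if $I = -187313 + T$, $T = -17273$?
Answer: $203590$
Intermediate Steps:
$I = -204586$ ($I = -187313 - 17273 = -204586$)
$U = -996$ ($U = 2 \left(\left(-1\right) 498\right) = 2 \left(-498\right) = -996$)
$- I + U = \left(-1\right) \left(-204586\right) - 996 = 204586 - 996 = 203590$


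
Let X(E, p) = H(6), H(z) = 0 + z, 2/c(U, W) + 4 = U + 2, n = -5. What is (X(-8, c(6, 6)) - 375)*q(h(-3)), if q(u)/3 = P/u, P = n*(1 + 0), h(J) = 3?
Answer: 1845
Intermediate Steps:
P = -5 (P = -5*(1 + 0) = -5*1 = -5)
c(U, W) = 2/(-2 + U) (c(U, W) = 2/(-4 + (U + 2)) = 2/(-4 + (2 + U)) = 2/(-2 + U))
q(u) = -15/u (q(u) = 3*(-5/u) = -15/u)
H(z) = z
X(E, p) = 6
(X(-8, c(6, 6)) - 375)*q(h(-3)) = (6 - 375)*(-15/3) = -(-5535)/3 = -369*(-5) = 1845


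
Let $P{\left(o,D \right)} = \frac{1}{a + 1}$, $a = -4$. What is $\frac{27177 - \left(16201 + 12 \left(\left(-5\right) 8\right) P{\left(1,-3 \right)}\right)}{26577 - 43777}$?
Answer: $- \frac{676}{1075} \approx -0.62884$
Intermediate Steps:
$P{\left(o,D \right)} = - \frac{1}{3}$ ($P{\left(o,D \right)} = \frac{1}{-4 + 1} = \frac{1}{-3} = - \frac{1}{3}$)
$\frac{27177 - \left(16201 + 12 \left(\left(-5\right) 8\right) P{\left(1,-3 \right)}\right)}{26577 - 43777} = \frac{27177 - \left(16201 + 12 \left(\left(-5\right) 8\right) \left(- \frac{1}{3}\right)\right)}{26577 - 43777} = \frac{27177 - \left(16201 + 12 \left(-40\right) \left(- \frac{1}{3}\right)\right)}{-17200} = \left(27177 - \left(16201 - -160\right)\right) \left(- \frac{1}{17200}\right) = \left(27177 - 16361\right) \left(- \frac{1}{17200}\right) = 10816 \left(- \frac{1}{17200}\right) = - \frac{676}{1075}$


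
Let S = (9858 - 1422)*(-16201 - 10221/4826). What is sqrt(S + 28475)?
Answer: I*sqrt(2204205714643)/127 ≈ 11690.0*I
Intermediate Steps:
S = -17359566834/127 (S = 8436*(-16201 - 10221*1/4826) = 8436*(-16201 - 10221/4826) = 8436*(-78196247/4826) = -17359566834/127 ≈ -1.3669e+8)
sqrt(S + 28475) = sqrt(-17359566834/127 + 28475) = sqrt(-17355950509/127) = I*sqrt(2204205714643)/127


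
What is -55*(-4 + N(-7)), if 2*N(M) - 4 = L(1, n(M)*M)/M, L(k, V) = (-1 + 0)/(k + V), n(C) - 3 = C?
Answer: 44605/406 ≈ 109.86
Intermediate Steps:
n(C) = 3 + C
L(k, V) = -1/(V + k)
N(M) = 2 - 1/(2*M*(1 + M*(3 + M))) (N(M) = 2 + ((-1/((3 + M)*M + 1))/M)/2 = 2 + ((-1/(M*(3 + M) + 1))/M)/2 = 2 + ((-1/(1 + M*(3 + M)))/M)/2 = 2 + (-1/(M*(1 + M*(3 + M))))/2 = 2 - 1/(2*M*(1 + M*(3 + M))))
-55*(-4 + N(-7)) = -55*(-4 + (½)*(-1 + 4*(-7)*(1 - 7*(3 - 7)))/(-7*(1 - 7*(3 - 7)))) = -55*(-4 + (½)*(-⅐)*(-1 + 4*(-7)*(1 - 7*(-4)))/(1 - 7*(-4))) = -55*(-4 + (½)*(-⅐)*(-1 + 4*(-7)*(1 + 28))/(1 + 28)) = -55*(-4 + (½)*(-⅐)*(-1 + 4*(-7)*29)/29) = -55*(-4 + (½)*(-⅐)*(1/29)*(-1 - 812)) = -55*(-4 + (½)*(-⅐)*(1/29)*(-813)) = -55*(-4 + 813/406) = -55*(-811/406) = 44605/406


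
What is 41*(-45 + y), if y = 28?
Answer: -697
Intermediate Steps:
41*(-45 + y) = 41*(-45 + 28) = 41*(-17) = -697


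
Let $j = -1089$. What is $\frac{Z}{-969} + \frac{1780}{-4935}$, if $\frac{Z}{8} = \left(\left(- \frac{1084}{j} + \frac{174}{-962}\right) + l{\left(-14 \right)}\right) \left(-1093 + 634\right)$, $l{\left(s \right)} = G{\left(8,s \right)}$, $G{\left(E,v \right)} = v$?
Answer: $- \frac{54928698404}{1091443353} \approx -50.327$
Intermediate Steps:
$l{\left(s \right)} = s$
$Z = \frac{2817919320}{58201}$ ($Z = 8 \left(\left(- \frac{1084}{-1089} + \frac{174}{-962}\right) - 14\right) \left(-1093 + 634\right) = 8 \left(\left(\left(-1084\right) \left(- \frac{1}{1089}\right) + 174 \left(- \frac{1}{962}\right)\right) - 14\right) \left(-459\right) = 8 \left(\left(\frac{1084}{1089} - \frac{87}{481}\right) - 14\right) \left(-459\right) = 8 \left(\frac{426661}{523809} - 14\right) \left(-459\right) = 8 \left(\left(- \frac{6906665}{523809}\right) \left(-459\right)\right) = 8 \cdot \frac{352239915}{58201} = \frac{2817919320}{58201} \approx 48417.0$)
$\frac{Z}{-969} + \frac{1780}{-4935} = \frac{2817919320}{58201 \left(-969\right)} + \frac{1780}{-4935} = \frac{2817919320}{58201} \left(- \frac{1}{969}\right) + 1780 \left(- \frac{1}{4935}\right) = - \frac{55253320}{1105819} - \frac{356}{987} = - \frac{54928698404}{1091443353}$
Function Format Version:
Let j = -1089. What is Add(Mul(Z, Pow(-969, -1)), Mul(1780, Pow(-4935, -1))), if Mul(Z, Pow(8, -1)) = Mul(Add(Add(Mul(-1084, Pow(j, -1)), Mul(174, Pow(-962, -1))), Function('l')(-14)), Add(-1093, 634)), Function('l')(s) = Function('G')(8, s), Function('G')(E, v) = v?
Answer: Rational(-54928698404, 1091443353) ≈ -50.327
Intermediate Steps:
Function('l')(s) = s
Z = Rational(2817919320, 58201) (Z = Mul(8, Mul(Add(Add(Mul(-1084, Pow(-1089, -1)), Mul(174, Pow(-962, -1))), -14), Add(-1093, 634))) = Mul(8, Mul(Add(Add(Mul(-1084, Rational(-1, 1089)), Mul(174, Rational(-1, 962))), -14), -459)) = Mul(8, Mul(Add(Add(Rational(1084, 1089), Rational(-87, 481)), -14), -459)) = Mul(8, Mul(Add(Rational(426661, 523809), -14), -459)) = Mul(8, Mul(Rational(-6906665, 523809), -459)) = Mul(8, Rational(352239915, 58201)) = Rational(2817919320, 58201) ≈ 48417.)
Add(Mul(Z, Pow(-969, -1)), Mul(1780, Pow(-4935, -1))) = Add(Mul(Rational(2817919320, 58201), Pow(-969, -1)), Mul(1780, Pow(-4935, -1))) = Add(Mul(Rational(2817919320, 58201), Rational(-1, 969)), Mul(1780, Rational(-1, 4935))) = Add(Rational(-55253320, 1105819), Rational(-356, 987)) = Rational(-54928698404, 1091443353)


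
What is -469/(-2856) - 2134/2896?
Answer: -21145/36924 ≈ -0.57266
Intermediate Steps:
-469/(-2856) - 2134/2896 = -469*(-1/2856) - 2134*1/2896 = 67/408 - 1067/1448 = -21145/36924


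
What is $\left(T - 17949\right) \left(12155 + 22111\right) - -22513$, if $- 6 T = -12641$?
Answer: $-542825170$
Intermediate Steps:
$T = \frac{12641}{6}$ ($T = \left(- \frac{1}{6}\right) \left(-12641\right) = \frac{12641}{6} \approx 2106.8$)
$\left(T - 17949\right) \left(12155 + 22111\right) - -22513 = \left(\frac{12641}{6} - 17949\right) \left(12155 + 22111\right) - -22513 = \left(- \frac{95053}{6}\right) 34266 + 22513 = -542847683 + 22513 = -542825170$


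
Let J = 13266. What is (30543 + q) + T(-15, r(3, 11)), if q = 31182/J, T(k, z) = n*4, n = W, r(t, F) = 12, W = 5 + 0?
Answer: 67579990/2211 ≈ 30565.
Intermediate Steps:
W = 5
n = 5
T(k, z) = 20 (T(k, z) = 5*4 = 20)
q = 5197/2211 (q = 31182/13266 = 31182*(1/13266) = 5197/2211 ≈ 2.3505)
(30543 + q) + T(-15, r(3, 11)) = (30543 + 5197/2211) + 20 = 67535770/2211 + 20 = 67579990/2211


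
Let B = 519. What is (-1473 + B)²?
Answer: 910116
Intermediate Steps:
(-1473 + B)² = (-1473 + 519)² = (-954)² = 910116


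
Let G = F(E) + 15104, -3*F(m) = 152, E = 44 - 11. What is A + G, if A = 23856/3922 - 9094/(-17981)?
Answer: 1593071995666/105782223 ≈ 15060.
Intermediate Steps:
E = 33
F(m) = -152/3 (F(m) = -⅓*152 = -152/3)
G = 45160/3 (G = -152/3 + 15104 = 45160/3 ≈ 15053.)
A = 232310702/35260741 (A = 23856*(1/3922) - 9094*(-1/17981) = 11928/1961 + 9094/17981 = 232310702/35260741 ≈ 6.5884)
A + G = 232310702/35260741 + 45160/3 = 1593071995666/105782223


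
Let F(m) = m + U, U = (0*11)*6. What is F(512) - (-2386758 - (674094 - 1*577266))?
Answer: 2484098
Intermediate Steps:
U = 0 (U = 0*6 = 0)
F(m) = m (F(m) = m + 0 = m)
F(512) - (-2386758 - (674094 - 1*577266)) = 512 - (-2386758 - (674094 - 1*577266)) = 512 - (-2386758 - (674094 - 577266)) = 512 - (-2386758 - 1*96828) = 512 - (-2386758 - 96828) = 512 - 1*(-2483586) = 512 + 2483586 = 2484098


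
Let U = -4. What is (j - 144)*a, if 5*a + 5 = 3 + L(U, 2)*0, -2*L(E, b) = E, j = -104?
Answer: 496/5 ≈ 99.200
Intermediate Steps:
L(E, b) = -E/2
a = -⅖ (a = -1 + (3 - ½*(-4)*0)/5 = -1 + (3 + 2*0)/5 = -1 + (3 + 0)/5 = -1 + (⅕)*3 = -1 + ⅗ = -⅖ ≈ -0.40000)
(j - 144)*a = (-104 - 144)*(-⅖) = -248*(-⅖) = 496/5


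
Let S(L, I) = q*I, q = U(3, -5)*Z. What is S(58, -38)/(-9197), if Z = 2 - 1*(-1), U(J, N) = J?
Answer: 342/9197 ≈ 0.037186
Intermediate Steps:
Z = 3 (Z = 2 + 1 = 3)
q = 9 (q = 3*3 = 9)
S(L, I) = 9*I
S(58, -38)/(-9197) = (9*(-38))/(-9197) = -342*(-1/9197) = 342/9197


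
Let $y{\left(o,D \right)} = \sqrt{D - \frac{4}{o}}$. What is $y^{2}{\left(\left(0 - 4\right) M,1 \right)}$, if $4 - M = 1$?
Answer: $\frac{4}{3} \approx 1.3333$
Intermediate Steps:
$M = 3$ ($M = 4 - 1 = 3$)
$y^{2}{\left(\left(0 - 4\right) M,1 \right)} = \left(\sqrt{1 - \frac{4}{\left(0 - 4\right) 3}}\right)^{2} = \left(\sqrt{1 - \frac{4}{\left(-4\right) 3}}\right)^{2} = \left(\sqrt{1 - \frac{4}{-12}}\right)^{2} = \left(\sqrt{1 - - \frac{1}{3}}\right)^{2} = \left(\sqrt{1 + \frac{1}{3}}\right)^{2} = \left(\sqrt{\frac{4}{3}}\right)^{2} = \left(\frac{2 \sqrt{3}}{3}\right)^{2} = \frac{4}{3}$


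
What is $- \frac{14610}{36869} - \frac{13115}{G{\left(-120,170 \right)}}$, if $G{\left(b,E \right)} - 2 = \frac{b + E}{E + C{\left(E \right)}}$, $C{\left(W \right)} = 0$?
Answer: $- \frac{8220697685}{1437891} \approx -5717.2$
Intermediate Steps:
$G{\left(b,E \right)} = 2 + \frac{E + b}{E}$ ($G{\left(b,E \right)} = 2 + \frac{b + E}{E + 0} = 2 + \frac{E + b}{E}$)
$- \frac{14610}{36869} - \frac{13115}{G{\left(-120,170 \right)}} = - \frac{14610}{36869} - \frac{13115}{3 - \frac{120}{170}} = \left(-14610\right) \frac{1}{36869} - \frac{13115}{3 - \frac{12}{17}} = - \frac{14610}{36869} - \frac{13115}{3 - \frac{12}{17}} = - \frac{14610}{36869} - \frac{13115}{\frac{39}{17}} = - \frac{14610}{36869} - \frac{222955}{39} = - \frac{8220697685}{1437891}$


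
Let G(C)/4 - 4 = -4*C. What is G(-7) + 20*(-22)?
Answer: -312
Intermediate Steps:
G(C) = 16 - 16*C (G(C) = 16 + 4*(-4*C) = 16 - 16*C)
G(-7) + 20*(-22) = (16 - 16*(-7)) + 20*(-22) = (16 + 112) - 440 = 128 - 440 = -312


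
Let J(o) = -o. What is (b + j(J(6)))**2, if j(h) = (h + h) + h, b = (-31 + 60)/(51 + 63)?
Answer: 4092529/12996 ≈ 314.91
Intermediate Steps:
b = 29/114 ≈ 0.25439
j(h) = 3*h (j(h) = 2*h + h = 3*h)
(b + j(J(6)))**2 = (29/114 + 3*(-1*6))**2 = (29/114 + 3*(-6))**2 = (29/114 - 18)**2 = (-2023/114)**2 = 4092529/12996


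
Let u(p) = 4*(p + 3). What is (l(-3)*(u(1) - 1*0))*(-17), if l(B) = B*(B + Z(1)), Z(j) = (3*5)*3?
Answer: 34272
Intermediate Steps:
Z(j) = 45 (Z(j) = 15*3 = 45)
u(p) = 12 + 4*p (u(p) = 4*(3 + p) = 12 + 4*p)
l(B) = B*(45 + B) (l(B) = B*(B + 45) = B*(45 + B))
(l(-3)*(u(1) - 1*0))*(-17) = ((-3*(45 - 3))*((12 + 4*1) - 1*0))*(-17) = ((-3*42)*((12 + 4) + 0))*(-17) = -126*(16 + 0)*(-17) = -126*16*(-17) = -2016*(-17) = 34272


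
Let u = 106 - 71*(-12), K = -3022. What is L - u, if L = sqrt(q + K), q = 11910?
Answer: -958 + 2*sqrt(2222) ≈ -863.72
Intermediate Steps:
u = 958 (u = 106 + 852 = 958)
L = 2*sqrt(2222) (L = sqrt(11910 - 3022) = sqrt(8888) = 2*sqrt(2222) ≈ 94.276)
L - u = 2*sqrt(2222) - 1*958 = 2*sqrt(2222) - 958 = -958 + 2*sqrt(2222)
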